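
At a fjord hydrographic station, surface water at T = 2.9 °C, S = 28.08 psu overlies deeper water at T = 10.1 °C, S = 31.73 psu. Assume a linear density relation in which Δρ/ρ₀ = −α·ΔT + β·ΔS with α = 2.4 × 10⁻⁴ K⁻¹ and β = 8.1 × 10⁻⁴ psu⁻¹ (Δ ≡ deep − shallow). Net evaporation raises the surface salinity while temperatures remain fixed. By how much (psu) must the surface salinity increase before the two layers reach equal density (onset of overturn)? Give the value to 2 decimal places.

Neutral buoyancy requires −α(T_deep − T_surf) + β(S_deep − S_surf′) = 0.
S_surf′ = S_deep − (α/β)·ΔT = 31.73 − (2.4 × 10⁻⁴/8.1 × 10⁻⁴)·(+7.2) = 29.5967 psu.
Increase required: 29.5967 − 28.08 = 1.5167 psu.

1.52 psu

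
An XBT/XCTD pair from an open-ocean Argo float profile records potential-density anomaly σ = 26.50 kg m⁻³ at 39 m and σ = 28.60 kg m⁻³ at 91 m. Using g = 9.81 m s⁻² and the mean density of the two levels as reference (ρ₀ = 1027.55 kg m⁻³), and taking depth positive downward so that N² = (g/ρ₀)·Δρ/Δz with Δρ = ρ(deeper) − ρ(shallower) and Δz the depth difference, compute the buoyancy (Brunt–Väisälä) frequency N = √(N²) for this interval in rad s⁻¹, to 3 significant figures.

Δρ = 1028.60 − 1026.50 = 2.10 kg m⁻³ over Δz = 91 − 39 = 52 m.
N² = (9.81/1027.55) × (2.10/52) = 3.8555 × 10⁻⁴ s⁻².
N = √(3.8555 × 10⁻⁴) = 0.019635 rad s⁻¹ ≈ 0.0196 rad s⁻¹.

0.0196 rad s⁻¹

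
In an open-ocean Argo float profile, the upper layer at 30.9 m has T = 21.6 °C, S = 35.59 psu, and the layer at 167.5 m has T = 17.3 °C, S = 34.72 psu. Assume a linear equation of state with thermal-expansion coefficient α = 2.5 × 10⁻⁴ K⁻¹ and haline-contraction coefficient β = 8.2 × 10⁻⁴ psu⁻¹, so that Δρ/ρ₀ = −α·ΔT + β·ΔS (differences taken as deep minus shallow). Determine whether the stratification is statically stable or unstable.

stable

ΔT = 17.3 − 21.6 = -4.3 K and ΔS = 34.72 − 35.59 = -0.87 psu (deep − shallow).
−αΔT = 1.075 × 10⁻³; βΔS = -7.134 × 10⁻⁴; sum Δρ/ρ₀ = 3.616 × 10⁻⁴.
Δρ/ρ₀ > 0, so Δρ > 0: deeper water is denser → statically stable.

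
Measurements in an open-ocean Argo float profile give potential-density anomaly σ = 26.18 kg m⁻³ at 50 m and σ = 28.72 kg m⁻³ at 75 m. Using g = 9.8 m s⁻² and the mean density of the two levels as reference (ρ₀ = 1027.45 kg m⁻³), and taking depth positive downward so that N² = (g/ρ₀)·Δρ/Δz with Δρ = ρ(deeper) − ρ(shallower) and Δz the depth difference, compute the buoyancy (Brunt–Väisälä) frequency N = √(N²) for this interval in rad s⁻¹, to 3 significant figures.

Δρ = 1028.72 − 1026.18 = 2.54 kg m⁻³ over Δz = 75 − 50 = 25 m.
N² = (9.8/1027.45) × (2.54/25) = 9.6908 × 10⁻⁴ s⁻².
N = √(9.6908 × 10⁻⁴) = 0.031130 rad s⁻¹ ≈ 0.0311 rad s⁻¹.

0.0311 rad s⁻¹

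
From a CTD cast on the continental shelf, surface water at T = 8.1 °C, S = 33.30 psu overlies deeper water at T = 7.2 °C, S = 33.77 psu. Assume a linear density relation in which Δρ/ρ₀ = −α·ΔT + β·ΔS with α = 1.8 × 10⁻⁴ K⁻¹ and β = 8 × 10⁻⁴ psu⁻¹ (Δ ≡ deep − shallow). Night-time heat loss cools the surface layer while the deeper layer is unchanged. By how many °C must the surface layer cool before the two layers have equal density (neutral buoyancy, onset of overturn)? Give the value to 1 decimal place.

Neutral buoyancy requires Δρ = 0, i.e. −α(T_deep − T_surf′) + β(S_deep − S_surf) = 0.
T_surf′ = T_deep − (β/α)·ΔS = 7.2 − (8 × 10⁻⁴/1.8 × 10⁻⁴)·(+0.47) = 5.111 °C.
Cooling required: 8.1 − (5.111) = 2.989 °C.

3.0 °C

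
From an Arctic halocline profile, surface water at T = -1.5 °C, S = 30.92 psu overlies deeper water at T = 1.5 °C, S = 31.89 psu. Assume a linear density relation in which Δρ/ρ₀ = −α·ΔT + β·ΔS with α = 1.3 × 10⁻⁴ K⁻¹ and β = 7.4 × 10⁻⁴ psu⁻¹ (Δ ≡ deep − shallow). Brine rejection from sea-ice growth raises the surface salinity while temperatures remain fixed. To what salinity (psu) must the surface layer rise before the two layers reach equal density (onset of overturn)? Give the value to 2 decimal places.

31.36 psu

Neutral buoyancy requires −α(T_deep − T_surf) + β(S_deep − S_surf′) = 0.
S_surf′ = S_deep − (α/β)·ΔT = 31.89 − (1.3 × 10⁻⁴/7.4 × 10⁻⁴)·(+3.0) = 31.3630 psu.
Increase required: 31.3630 − 30.92 = 0.4430 psu.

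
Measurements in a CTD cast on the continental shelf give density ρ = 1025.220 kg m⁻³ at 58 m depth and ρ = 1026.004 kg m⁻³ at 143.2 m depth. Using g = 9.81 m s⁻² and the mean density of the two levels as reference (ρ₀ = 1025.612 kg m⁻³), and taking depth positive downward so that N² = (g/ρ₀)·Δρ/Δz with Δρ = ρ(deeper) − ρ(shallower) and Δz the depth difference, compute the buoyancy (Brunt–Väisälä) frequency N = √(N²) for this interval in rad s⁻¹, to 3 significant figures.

9.38 × 10⁻³ rad s⁻¹

Δρ = 1026.004 − 1025.220 = 0.784 kg m⁻³ over Δz = 143.2 − 58 = 85.2 m.
N² = (9.81/1025.612) × (0.784/85.2) = 8.8016 × 10⁻⁵ s⁻².
N = √(8.8016 × 10⁻⁵) = 9.3817 × 10⁻³ rad s⁻¹ ≈ 9.38 × 10⁻³ rad s⁻¹.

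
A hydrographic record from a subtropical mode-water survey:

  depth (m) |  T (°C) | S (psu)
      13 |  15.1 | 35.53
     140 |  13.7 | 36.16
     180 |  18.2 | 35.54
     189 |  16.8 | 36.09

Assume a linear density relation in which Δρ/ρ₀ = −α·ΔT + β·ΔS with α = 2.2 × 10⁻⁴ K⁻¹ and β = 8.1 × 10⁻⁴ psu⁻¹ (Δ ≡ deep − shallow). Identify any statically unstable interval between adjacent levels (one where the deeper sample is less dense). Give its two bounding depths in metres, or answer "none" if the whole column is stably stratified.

Evaluate Δρ/ρ₀ = −αΔT + βΔS across each adjacent pair:
  13–140 m: −αΔT+βΔS = −(2.2 × 10⁻⁴)(-1.4)+(8.1 × 10⁻⁴)(+0.63) = 8.2 × 10⁻⁴ → stable
  140–180 m: −αΔT+βΔS = −(2.2 × 10⁻⁴)(+4.5)+(8.1 × 10⁻⁴)(-0.62) = -1.5 × 10⁻³ → UNSTABLE
  180–189 m: −αΔT+βΔS = −(2.2 × 10⁻⁴)(-1.4)+(8.1 × 10⁻⁴)(+0.55) = 7.5 × 10⁻⁴ → stable
The 140–180 m interval has Δρ < 0: lighter water underlies denser water.

140–180 m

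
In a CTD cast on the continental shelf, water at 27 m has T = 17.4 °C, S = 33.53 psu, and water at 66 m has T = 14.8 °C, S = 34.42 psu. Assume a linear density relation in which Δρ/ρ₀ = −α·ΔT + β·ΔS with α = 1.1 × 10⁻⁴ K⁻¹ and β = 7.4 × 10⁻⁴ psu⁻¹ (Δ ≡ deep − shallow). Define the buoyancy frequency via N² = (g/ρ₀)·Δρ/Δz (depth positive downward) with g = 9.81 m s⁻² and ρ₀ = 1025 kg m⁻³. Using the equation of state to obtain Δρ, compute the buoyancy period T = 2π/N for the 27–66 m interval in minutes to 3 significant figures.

6.79 min

ΔT = -2.6 K, ΔS = +0.89 psu (deep − shallow).
Δρ/ρ₀ = −αΔT + βΔS = 2.86 × 10⁻⁴ + 6.586 × 10⁻⁴ = 9.446 × 10⁻⁴, so Δρ ≈ 0.9682 kg m⁻³.
N² = (g/ρ₀)·Δρ/Δz = g·(Δρ/ρ₀)/Δz = 9.81 × 9.446 × 10⁻⁴ / 39 = 2.3760 × 10⁻⁴ s⁻².
N = √(2.3760 × 10⁻⁴) = 0.015414 rad s⁻¹ → T = 2π/N = 407.63 s = 6.7938 min ≈ 6.79 min.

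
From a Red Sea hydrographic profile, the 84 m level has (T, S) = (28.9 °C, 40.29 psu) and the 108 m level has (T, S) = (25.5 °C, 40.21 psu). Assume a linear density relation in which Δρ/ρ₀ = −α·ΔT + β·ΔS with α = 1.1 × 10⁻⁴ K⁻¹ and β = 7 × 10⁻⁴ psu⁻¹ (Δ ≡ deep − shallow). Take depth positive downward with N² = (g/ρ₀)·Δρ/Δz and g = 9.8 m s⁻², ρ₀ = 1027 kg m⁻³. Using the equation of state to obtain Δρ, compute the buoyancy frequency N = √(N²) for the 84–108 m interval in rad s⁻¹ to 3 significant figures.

ΔT = -3.4 K, ΔS = -0.08 psu (deep − shallow).
Δρ/ρ₀ = −αΔT + βΔS = 3.74 × 10⁻⁴ − 5.60 × 10⁻⁵ = 3.18 × 10⁻⁴, so Δρ ≈ 0.3266 kg m⁻³.
N² = (g/ρ₀)·Δρ/Δz = g·(Δρ/ρ₀)/Δz = 9.8 × 3.18 × 10⁻⁴ / 24 = 1.2985 × 10⁻⁴ s⁻².
N = √(1.2985 × 10⁻⁴) = 0.011395 rad s⁻¹ ≈ 0.0114 rad s⁻¹.

0.0114 rad s⁻¹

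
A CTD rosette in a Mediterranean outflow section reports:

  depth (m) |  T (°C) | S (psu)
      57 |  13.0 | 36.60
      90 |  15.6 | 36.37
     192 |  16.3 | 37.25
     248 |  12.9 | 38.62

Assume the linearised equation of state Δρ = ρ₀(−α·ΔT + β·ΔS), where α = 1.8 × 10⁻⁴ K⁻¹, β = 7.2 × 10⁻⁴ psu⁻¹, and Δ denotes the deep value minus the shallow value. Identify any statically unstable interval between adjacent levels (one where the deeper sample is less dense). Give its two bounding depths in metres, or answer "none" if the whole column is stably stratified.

Evaluate Δρ/ρ₀ = −αΔT + βΔS across each adjacent pair:
  57–90 m: −αΔT+βΔS = −(1.8 × 10⁻⁴)(+2.6)+(7.2 × 10⁻⁴)(-0.23) = -6.3 × 10⁻⁴ → UNSTABLE
  90–192 m: −αΔT+βΔS = −(1.8 × 10⁻⁴)(+0.7)+(7.2 × 10⁻⁴)(+0.88) = 5.1 × 10⁻⁴ → stable
  192–248 m: −αΔT+βΔS = −(1.8 × 10⁻⁴)(-3.4)+(7.2 × 10⁻⁴)(+1.37) = 1.6 × 10⁻³ → stable
The 57–90 m interval has Δρ < 0: lighter water underlies denser water.

57–90 m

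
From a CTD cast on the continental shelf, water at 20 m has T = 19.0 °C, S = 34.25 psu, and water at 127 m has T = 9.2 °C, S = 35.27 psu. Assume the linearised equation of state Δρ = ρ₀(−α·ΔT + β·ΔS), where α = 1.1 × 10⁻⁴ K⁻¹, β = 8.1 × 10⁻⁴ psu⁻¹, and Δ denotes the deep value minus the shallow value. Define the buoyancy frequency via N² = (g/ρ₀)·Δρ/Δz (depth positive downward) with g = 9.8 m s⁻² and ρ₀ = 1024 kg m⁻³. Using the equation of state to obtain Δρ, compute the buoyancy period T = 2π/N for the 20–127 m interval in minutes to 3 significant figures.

7.93 min

ΔT = -9.8 K, ΔS = +1.02 psu (deep − shallow).
Δρ/ρ₀ = −αΔT + βΔS = 1.078 × 10⁻³ + 8.262 × 10⁻⁴ = 1.9042 × 10⁻³, so Δρ ≈ 1.950 kg m⁻³.
N² = (g/ρ₀)·Δρ/Δz = g·(Δρ/ρ₀)/Δz = 9.8 × 1.9042 × 10⁻³ / 107 = 1.7440 × 10⁻⁴ s⁻².
N = √(1.7440 × 10⁻⁴) = 0.013206 rad s⁻¹ → T = 2π/N = 475.78 s = 7.9297 min ≈ 7.93 min.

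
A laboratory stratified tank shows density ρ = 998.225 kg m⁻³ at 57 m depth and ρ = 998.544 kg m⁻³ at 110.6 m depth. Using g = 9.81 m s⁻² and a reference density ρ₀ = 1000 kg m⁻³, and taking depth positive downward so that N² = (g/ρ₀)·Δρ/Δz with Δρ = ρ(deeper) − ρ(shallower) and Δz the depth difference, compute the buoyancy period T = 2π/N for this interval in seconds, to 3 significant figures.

822 s

Δρ = 998.544 − 998.225 = 0.319 kg m⁻³ over Δz = 110.6 − 57 = 53.6 m.
N² = (9.81/1000) × (0.319/53.6) = 5.8384 × 10⁻⁵ s⁻².
N = √(5.8384 × 10⁻⁵) = 7.6409 × 10⁻³ rad s⁻¹, so T = 2π/N = 822.31 s ≈ 822 s.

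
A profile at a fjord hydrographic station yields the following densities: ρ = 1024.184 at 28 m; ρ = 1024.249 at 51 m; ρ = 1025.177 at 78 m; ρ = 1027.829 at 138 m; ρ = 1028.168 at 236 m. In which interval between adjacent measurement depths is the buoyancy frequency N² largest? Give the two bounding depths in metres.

78–138 m

Compute the density gradient over each adjacent pair:
  28–51 m: Δρ/Δz = 0.065/23 = 2.8 × 10⁻³ kg m⁻⁴
  51–78 m: Δρ/Δz = 0.928/27 = 0.034 kg m⁻⁴
  78–138 m: Δρ/Δz = 2.652/60 = 0.044 kg m⁻⁴
  138–236 m: Δρ/Δz = 0.339/98 = 3.5 × 10⁻³ kg m⁻⁴
The largest gradient is in the 78–138 m interval — the pycnocline.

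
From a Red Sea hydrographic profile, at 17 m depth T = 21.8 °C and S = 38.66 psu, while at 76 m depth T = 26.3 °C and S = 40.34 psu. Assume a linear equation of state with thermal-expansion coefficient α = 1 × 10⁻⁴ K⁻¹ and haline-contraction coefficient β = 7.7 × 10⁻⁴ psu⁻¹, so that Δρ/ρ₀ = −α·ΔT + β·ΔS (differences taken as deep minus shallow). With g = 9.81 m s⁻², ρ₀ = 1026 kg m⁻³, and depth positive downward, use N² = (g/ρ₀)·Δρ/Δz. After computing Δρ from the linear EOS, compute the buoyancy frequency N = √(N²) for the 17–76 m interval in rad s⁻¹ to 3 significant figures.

ΔT = +4.5 K, ΔS = +1.68 psu (deep − shallow).
Δρ/ρ₀ = −αΔT + βΔS = -4.50 × 10⁻⁴ + 1.2936 × 10⁻³ = 8.436 × 10⁻⁴, so Δρ ≈ 0.8655 kg m⁻³.
N² = (g/ρ₀)·Δρ/Δz = g·(Δρ/ρ₀)/Δz = 9.81 × 8.436 × 10⁻⁴ / 59 = 1.4027 × 10⁻⁴ s⁻².
N = √(1.4027 × 10⁻⁴) = 0.011844 rad s⁻¹ ≈ 0.0118 rad s⁻¹.

0.0118 rad s⁻¹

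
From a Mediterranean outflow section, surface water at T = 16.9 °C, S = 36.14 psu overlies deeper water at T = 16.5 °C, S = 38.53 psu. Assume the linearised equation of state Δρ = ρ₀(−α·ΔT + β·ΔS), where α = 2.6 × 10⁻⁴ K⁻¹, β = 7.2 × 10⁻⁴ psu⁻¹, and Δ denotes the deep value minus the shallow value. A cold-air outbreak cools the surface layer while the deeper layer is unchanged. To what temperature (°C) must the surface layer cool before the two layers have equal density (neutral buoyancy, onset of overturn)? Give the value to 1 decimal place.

Neutral buoyancy requires Δρ = 0, i.e. −α(T_deep − T_surf′) + β(S_deep − S_surf) = 0.
T_surf′ = T_deep − (β/α)·ΔS = 16.5 − (7.2 × 10⁻⁴/2.6 × 10⁻⁴)·(+2.39) = 9.882 °C.
Cooling required: 16.9 − (9.882) = 7.018 °C.

9.9 °C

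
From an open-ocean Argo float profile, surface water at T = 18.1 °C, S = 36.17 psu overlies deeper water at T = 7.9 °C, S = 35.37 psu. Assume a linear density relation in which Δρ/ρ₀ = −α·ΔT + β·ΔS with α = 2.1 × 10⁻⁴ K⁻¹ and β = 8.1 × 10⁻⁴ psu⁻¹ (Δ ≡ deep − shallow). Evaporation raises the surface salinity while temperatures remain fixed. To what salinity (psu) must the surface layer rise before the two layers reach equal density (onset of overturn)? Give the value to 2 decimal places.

38.01 psu

Neutral buoyancy requires −α(T_deep − T_surf) + β(S_deep − S_surf′) = 0.
S_surf′ = S_deep − (α/β)·ΔT = 35.37 − (2.1 × 10⁻⁴/8.1 × 10⁻⁴)·(-10.2) = 38.0144 psu.
Increase required: 38.0144 − 36.17 = 1.8444 psu.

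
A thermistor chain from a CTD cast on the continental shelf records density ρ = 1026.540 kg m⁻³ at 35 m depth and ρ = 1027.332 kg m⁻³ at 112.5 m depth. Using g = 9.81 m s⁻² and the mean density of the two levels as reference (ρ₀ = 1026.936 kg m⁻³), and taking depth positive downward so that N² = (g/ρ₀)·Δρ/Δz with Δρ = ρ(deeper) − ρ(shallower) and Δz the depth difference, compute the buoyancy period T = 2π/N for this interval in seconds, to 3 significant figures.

Δρ = 1027.332 − 1026.540 = 0.792 kg m⁻³ over Δz = 112.5 − 35 = 77.5 m.
N² = (9.81/1026.936) × (0.792/77.5) = 9.7622 × 10⁻⁵ s⁻².
N = √(9.7622 × 10⁻⁵) = 9.8804 × 10⁻³ rad s⁻¹, so T = 2π/N = 635.92 s ≈ 636 s.

636 s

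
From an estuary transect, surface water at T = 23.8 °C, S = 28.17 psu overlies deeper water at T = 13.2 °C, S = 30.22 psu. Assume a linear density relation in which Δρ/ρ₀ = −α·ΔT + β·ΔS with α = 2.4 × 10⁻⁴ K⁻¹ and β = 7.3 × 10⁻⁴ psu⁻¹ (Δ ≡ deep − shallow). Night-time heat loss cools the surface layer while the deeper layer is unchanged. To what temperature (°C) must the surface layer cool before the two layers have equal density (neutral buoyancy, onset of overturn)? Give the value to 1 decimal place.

7.0 °C

Neutral buoyancy requires Δρ = 0, i.e. −α(T_deep − T_surf′) + β(S_deep − S_surf) = 0.
T_surf′ = T_deep − (β/α)·ΔS = 13.2 − (7.3 × 10⁻⁴/2.4 × 10⁻⁴)·(+2.05) = 6.965 °C.
Cooling required: 23.8 − (6.965) = 16.835 °C.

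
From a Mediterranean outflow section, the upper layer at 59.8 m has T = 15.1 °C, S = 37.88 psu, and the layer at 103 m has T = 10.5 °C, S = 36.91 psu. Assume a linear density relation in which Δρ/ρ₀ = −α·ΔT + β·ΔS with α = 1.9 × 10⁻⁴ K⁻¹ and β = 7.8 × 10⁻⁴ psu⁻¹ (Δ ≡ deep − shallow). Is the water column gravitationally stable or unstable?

ΔT = 10.5 − 15.1 = -4.6 K and ΔS = 36.91 − 37.88 = -0.97 psu (deep − shallow).
−αΔT = 8.74 × 10⁻⁴; βΔS = -7.566 × 10⁻⁴; sum Δρ/ρ₀ = 1.174 × 10⁻⁴.
Δρ/ρ₀ > 0, so Δρ > 0: deeper water is denser → statically stable.

stable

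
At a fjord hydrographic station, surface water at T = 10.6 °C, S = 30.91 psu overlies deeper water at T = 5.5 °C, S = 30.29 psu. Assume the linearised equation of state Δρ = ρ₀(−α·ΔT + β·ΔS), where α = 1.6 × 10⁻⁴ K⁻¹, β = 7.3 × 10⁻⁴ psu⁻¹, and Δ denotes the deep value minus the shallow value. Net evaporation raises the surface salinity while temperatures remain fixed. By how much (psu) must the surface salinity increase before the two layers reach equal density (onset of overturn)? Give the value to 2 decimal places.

Neutral buoyancy requires −α(T_deep − T_surf) + β(S_deep − S_surf′) = 0.
S_surf′ = S_deep − (α/β)·ΔT = 30.29 − (1.6 × 10⁻⁴/7.3 × 10⁻⁴)·(-5.1) = 31.4078 psu.
Increase required: 31.4078 − 30.91 = 0.4978 psu.

0.50 psu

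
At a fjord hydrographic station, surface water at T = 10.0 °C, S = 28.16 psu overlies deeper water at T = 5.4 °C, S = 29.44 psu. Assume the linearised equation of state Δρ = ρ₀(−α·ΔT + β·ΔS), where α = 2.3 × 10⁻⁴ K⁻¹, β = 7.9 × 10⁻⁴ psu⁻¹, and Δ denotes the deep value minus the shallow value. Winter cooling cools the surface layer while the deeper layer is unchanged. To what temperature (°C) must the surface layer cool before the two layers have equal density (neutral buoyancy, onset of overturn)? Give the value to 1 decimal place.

1.0 °C

Neutral buoyancy requires Δρ = 0, i.e. −α(T_deep − T_surf′) + β(S_deep − S_surf) = 0.
T_surf′ = T_deep − (β/α)·ΔS = 5.4 − (7.9 × 10⁻⁴/2.3 × 10⁻⁴)·(+1.28) = 1.003 °C.
Cooling required: 10.0 − (1.003) = 8.997 °C.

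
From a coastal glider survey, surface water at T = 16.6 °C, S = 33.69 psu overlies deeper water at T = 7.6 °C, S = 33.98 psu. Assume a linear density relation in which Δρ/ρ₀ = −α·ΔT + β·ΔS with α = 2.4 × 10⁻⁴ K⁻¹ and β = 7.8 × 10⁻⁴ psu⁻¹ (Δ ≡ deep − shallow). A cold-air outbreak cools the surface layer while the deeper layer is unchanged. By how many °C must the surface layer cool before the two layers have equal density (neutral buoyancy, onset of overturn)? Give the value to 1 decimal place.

9.9 °C

Neutral buoyancy requires Δρ = 0, i.e. −α(T_deep − T_surf′) + β(S_deep − S_surf) = 0.
T_surf′ = T_deep − (β/α)·ΔS = 7.6 − (7.8 × 10⁻⁴/2.4 × 10⁻⁴)·(+0.29) = 6.657 °C.
Cooling required: 16.6 − (6.657) = 9.943 °C.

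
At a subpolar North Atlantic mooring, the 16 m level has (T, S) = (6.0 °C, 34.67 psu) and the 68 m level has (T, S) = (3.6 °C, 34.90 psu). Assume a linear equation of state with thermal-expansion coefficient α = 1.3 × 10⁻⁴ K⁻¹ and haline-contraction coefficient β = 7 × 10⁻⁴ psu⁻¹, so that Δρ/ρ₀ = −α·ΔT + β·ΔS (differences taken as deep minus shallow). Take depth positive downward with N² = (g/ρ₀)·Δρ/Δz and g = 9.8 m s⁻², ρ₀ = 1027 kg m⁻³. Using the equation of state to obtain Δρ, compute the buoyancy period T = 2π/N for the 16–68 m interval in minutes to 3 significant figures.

11.1 min

ΔT = -2.4 K, ΔS = +0.23 psu (deep − shallow).
Δρ/ρ₀ = −αΔT + βΔS = 3.12 × 10⁻⁴ + 1.61 × 10⁻⁴ = 4.73 × 10⁻⁴, so Δρ ≈ 0.4858 kg m⁻³.
N² = (g/ρ₀)·Δρ/Δz = g·(Δρ/ρ₀)/Δz = 9.8 × 4.73 × 10⁻⁴ / 52 = 8.9142 × 10⁻⁵ s⁻².
N = √(8.9142 × 10⁻⁵) = 9.4415 × 10⁻³ rad s⁻¹ → T = 2π/N = 665.49 s = 11.091 min ≈ 11.1 min.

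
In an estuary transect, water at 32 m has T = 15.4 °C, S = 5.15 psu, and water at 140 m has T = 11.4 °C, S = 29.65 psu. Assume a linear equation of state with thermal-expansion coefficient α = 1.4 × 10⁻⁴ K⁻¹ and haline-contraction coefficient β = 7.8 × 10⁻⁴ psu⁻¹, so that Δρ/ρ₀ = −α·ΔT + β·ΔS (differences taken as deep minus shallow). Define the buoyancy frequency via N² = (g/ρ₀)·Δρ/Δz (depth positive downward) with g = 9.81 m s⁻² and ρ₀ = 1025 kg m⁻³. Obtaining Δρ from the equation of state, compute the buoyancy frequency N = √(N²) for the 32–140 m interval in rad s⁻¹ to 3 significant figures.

0.0423 rad s⁻¹

ΔT = -4.0 K, ΔS = +24.50 psu (deep − shallow).
Δρ/ρ₀ = −αΔT + βΔS = 5.60 × 10⁻⁴ + 0.01911 = 0.01967, so Δρ ≈ 20.16 kg m⁻³.
N² = (g/ρ₀)·Δρ/Δz = g·(Δρ/ρ₀)/Δz = 9.81 × 0.01967 / 108 = 1.7867 × 10⁻³ s⁻².
N = √(1.7867 × 10⁻³) = 0.042269 rad s⁻¹ ≈ 0.0423 rad s⁻¹.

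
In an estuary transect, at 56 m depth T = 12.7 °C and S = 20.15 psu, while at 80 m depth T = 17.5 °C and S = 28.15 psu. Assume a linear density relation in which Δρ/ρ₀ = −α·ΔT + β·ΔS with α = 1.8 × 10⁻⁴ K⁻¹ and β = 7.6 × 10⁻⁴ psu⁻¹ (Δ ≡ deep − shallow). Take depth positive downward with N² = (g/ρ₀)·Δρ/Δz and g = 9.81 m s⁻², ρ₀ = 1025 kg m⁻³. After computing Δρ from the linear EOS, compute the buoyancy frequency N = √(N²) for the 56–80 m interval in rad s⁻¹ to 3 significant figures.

0.0462 rad s⁻¹

ΔT = +4.8 K, ΔS = +8.00 psu (deep − shallow).
Δρ/ρ₀ = −αΔT + βΔS = -8.64 × 10⁻⁴ + 6.08 × 10⁻³ = 5.216 × 10⁻³, so Δρ ≈ 5.346 kg m⁻³.
N² = (g/ρ₀)·Δρ/Δz = g·(Δρ/ρ₀)/Δz = 9.81 × 5.216 × 10⁻³ / 24 = 2.1320 × 10⁻³ s⁻².
N = √(2.1320 × 10⁻³) = 0.046174 rad s⁻¹ ≈ 0.0462 rad s⁻¹.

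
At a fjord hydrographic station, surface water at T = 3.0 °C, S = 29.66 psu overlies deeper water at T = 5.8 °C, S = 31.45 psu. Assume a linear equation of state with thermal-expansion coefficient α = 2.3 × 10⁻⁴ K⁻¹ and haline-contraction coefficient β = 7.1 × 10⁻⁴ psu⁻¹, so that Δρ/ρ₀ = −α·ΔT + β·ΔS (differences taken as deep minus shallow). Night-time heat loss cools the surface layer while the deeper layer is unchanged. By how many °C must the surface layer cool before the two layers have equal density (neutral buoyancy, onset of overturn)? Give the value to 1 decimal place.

Neutral buoyancy requires Δρ = 0, i.e. −α(T_deep − T_surf′) + β(S_deep − S_surf) = 0.
T_surf′ = T_deep − (β/α)·ΔS = 5.8 − (7.1 × 10⁻⁴/2.3 × 10⁻⁴)·(+1.79) = 0.274 °C.
Cooling required: 3.0 − (0.274) = 2.726 °C.

2.7 °C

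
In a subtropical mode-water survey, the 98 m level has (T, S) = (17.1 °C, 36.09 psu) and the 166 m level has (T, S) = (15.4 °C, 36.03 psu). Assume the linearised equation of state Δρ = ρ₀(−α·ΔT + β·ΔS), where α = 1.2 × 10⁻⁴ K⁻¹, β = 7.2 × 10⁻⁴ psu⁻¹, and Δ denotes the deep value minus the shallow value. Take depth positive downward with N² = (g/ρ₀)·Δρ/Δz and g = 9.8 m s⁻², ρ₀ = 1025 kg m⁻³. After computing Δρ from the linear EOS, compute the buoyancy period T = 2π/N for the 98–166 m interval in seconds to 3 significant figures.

1.31 × 10³ s

ΔT = -1.7 K, ΔS = -0.06 psu (deep − shallow).
Δρ/ρ₀ = −αΔT + βΔS = 2.04 × 10⁻⁴ − 4.32 × 10⁻⁵ = 1.608 × 10⁻⁴, so Δρ ≈ 0.1648 kg m⁻³.
N² = (g/ρ₀)·Δρ/Δz = g·(Δρ/ρ₀)/Δz = 9.8 × 1.608 × 10⁻⁴ / 68 = 2.3174 × 10⁻⁵ s⁻².
N = √(2.3174 × 10⁻⁵) = 4.8139 × 10⁻³ rad s⁻¹ → T = 2π/N = 1.3052 × 10³ s ≈ 1.31 × 10³ s.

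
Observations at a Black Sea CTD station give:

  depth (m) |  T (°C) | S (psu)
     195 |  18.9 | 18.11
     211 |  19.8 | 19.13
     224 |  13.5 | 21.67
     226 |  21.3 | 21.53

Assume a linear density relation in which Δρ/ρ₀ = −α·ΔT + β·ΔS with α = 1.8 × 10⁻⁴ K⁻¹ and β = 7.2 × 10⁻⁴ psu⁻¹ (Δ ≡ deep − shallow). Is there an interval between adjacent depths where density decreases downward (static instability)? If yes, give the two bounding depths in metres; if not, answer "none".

224–226 m

Evaluate Δρ/ρ₀ = −αΔT + βΔS across each adjacent pair:
  195–211 m: −αΔT+βΔS = −(1.8 × 10⁻⁴)(+0.9)+(7.2 × 10⁻⁴)(+1.02) = 5.7 × 10⁻⁴ → stable
  211–224 m: −αΔT+βΔS = −(1.8 × 10⁻⁴)(-6.3)+(7.2 × 10⁻⁴)(+2.54) = 3.0 × 10⁻³ → stable
  224–226 m: −αΔT+βΔS = −(1.8 × 10⁻⁴)(+7.8)+(7.2 × 10⁻⁴)(-0.14) = -1.5 × 10⁻³ → UNSTABLE
The 224–226 m interval has Δρ < 0: lighter water underlies denser water.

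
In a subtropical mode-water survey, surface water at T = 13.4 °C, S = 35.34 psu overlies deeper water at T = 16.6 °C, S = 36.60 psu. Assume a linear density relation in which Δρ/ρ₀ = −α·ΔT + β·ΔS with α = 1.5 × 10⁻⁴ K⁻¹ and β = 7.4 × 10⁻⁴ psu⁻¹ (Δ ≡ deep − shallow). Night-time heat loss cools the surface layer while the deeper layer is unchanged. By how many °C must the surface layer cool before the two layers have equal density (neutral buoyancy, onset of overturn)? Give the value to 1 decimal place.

3.0 °C

Neutral buoyancy requires Δρ = 0, i.e. −α(T_deep − T_surf′) + β(S_deep − S_surf) = 0.
T_surf′ = T_deep − (β/α)·ΔS = 16.6 − (7.4 × 10⁻⁴/1.5 × 10⁻⁴)·(+1.26) = 10.384 °C.
Cooling required: 13.4 − (10.384) = 3.016 °C.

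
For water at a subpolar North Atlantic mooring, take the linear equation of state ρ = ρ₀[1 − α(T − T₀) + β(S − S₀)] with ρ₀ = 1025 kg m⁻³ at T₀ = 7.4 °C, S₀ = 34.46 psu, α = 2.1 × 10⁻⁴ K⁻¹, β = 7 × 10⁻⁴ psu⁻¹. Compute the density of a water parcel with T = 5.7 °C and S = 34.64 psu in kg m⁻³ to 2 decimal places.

T − T₀ = -1.7 K, S − S₀ = +0.18 psu.
Bracket = 1 − α·(-1.7) + β·(+0.18) = 1 + (4.83 × 10⁻⁴) = 1.0004830.
ρ = 1025 × 1.0004830 = 1025.50 kg m⁻³.

1025.50 kg m⁻³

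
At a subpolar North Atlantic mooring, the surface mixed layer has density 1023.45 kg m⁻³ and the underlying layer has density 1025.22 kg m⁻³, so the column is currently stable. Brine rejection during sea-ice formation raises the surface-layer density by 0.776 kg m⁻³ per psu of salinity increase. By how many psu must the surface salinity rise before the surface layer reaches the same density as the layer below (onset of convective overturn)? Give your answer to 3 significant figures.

2.28 psu

Density deficit of the surface layer: 1025.22 − 1023.45 = 1.77 kg m⁻³.
Required change = 1.77 / 0.776 = 2.28 psu.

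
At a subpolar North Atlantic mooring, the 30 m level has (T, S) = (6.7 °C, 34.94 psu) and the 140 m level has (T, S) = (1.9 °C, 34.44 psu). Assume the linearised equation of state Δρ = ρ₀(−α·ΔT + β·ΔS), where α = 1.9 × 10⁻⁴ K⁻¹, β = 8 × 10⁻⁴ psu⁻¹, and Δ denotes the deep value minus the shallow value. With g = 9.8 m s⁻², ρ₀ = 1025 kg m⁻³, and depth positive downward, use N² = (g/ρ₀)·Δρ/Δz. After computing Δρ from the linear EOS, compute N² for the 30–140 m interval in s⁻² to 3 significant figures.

ΔT = -4.8 K, ΔS = -0.50 psu (deep − shallow).
Δρ/ρ₀ = −αΔT + βΔS = 9.12 × 10⁻⁴ − 4.00 × 10⁻⁴ = 5.12 × 10⁻⁴, so Δρ ≈ 0.5248 kg m⁻³.
N² = (g/ρ₀)·Δρ/Δz = g·(Δρ/ρ₀)/Δz = 9.8 × 5.12 × 10⁻⁴ / 110 = 4.5615 × 10⁻⁵ s⁻² ≈ 4.56 × 10⁻⁵ s⁻².

4.56 × 10⁻⁵ s⁻²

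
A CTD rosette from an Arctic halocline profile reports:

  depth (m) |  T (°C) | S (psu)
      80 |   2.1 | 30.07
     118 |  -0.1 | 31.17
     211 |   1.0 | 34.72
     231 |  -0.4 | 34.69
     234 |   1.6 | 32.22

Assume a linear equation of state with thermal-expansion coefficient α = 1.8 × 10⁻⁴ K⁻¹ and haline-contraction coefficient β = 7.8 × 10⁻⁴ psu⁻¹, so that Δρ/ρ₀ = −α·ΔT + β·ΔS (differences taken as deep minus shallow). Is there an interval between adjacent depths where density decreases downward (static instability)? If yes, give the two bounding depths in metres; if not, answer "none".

231–234 m

Evaluate Δρ/ρ₀ = −αΔT + βΔS across each adjacent pair:
  80–118 m: −αΔT+βΔS = −(1.8 × 10⁻⁴)(-2.2)+(7.8 × 10⁻⁴)(+1.10) = 1.3 × 10⁻³ → stable
  118–211 m: −αΔT+βΔS = −(1.8 × 10⁻⁴)(+1.1)+(7.8 × 10⁻⁴)(+3.55) = 2.6 × 10⁻³ → stable
  211–231 m: −αΔT+βΔS = −(1.8 × 10⁻⁴)(-1.4)+(7.8 × 10⁻⁴)(-0.03) = 2.3 × 10⁻⁴ → stable
  231–234 m: −αΔT+βΔS = −(1.8 × 10⁻⁴)(+2.0)+(7.8 × 10⁻⁴)(-2.47) = -2.3 × 10⁻³ → UNSTABLE
The 231–234 m interval has Δρ < 0: lighter water underlies denser water.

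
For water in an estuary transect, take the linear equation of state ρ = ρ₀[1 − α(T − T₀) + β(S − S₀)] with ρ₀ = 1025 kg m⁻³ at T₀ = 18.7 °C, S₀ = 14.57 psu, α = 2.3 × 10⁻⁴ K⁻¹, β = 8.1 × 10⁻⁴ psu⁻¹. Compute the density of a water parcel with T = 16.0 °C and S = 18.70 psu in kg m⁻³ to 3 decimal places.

1029.065 kg m⁻³

T − T₀ = -2.7 K, S − S₀ = +4.13 psu.
Bracket = 1 − α·(-2.7) + β·(+4.13) = 1 + (3.9663 × 10⁻³) = 1.0039663.
ρ = 1025 × 1.0039663 = 1029.065 kg m⁻³.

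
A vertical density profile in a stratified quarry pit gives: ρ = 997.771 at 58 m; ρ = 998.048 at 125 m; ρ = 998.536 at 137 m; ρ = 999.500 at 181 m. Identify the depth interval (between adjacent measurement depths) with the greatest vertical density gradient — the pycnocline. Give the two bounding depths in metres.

Compute the density gradient over each adjacent pair:
  58–125 m: Δρ/Δz = 0.277/67 = 4.1 × 10⁻³ kg m⁻⁴
  125–137 m: Δρ/Δz = 0.488/12 = 0.041 kg m⁻⁴
  137–181 m: Δρ/Δz = 0.964/44 = 0.022 kg m⁻⁴
The largest gradient is in the 125–137 m interval — the pycnocline.

125–137 m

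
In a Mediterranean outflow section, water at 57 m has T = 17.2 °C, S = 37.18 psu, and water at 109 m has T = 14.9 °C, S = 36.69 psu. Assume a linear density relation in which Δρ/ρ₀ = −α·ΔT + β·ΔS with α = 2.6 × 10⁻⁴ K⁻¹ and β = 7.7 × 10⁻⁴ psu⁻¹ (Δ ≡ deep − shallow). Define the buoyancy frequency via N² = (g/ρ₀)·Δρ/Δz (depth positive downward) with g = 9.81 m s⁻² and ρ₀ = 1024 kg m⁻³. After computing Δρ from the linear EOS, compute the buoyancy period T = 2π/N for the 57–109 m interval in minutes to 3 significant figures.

ΔT = -2.3 K, ΔS = -0.49 psu (deep − shallow).
Δρ/ρ₀ = −αΔT + βΔS = 5.98 × 10⁻⁴ − 3.773 × 10⁻⁴ = 2.207 × 10⁻⁴, so Δρ ≈ 0.2260 kg m⁻³.
N² = (g/ρ₀)·Δρ/Δz = g·(Δρ/ρ₀)/Δz = 9.81 × 2.207 × 10⁻⁴ / 52 = 4.1636 × 10⁻⁵ s⁻².
N = √(4.1636 × 10⁻⁵) = 6.4526 × 10⁻³ rad s⁻¹ → T = 2π/N = 973.74 s = 16.229 min ≈ 16.2 min.

16.2 min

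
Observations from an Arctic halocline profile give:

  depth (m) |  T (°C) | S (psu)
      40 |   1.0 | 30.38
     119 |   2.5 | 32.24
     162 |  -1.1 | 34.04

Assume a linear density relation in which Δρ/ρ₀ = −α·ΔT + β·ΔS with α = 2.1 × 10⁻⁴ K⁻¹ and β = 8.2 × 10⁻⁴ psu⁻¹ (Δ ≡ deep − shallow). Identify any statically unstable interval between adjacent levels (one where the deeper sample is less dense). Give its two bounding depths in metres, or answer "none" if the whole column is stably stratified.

none

Evaluate Δρ/ρ₀ = −αΔT + βΔS across each adjacent pair:
  40–119 m: −αΔT+βΔS = −(2.1 × 10⁻⁴)(+1.5)+(8.2 × 10⁻⁴)(+1.86) = 1.2 × 10⁻³ → stable
  119–162 m: −αΔT+βΔS = −(2.1 × 10⁻⁴)(-3.6)+(8.2 × 10⁻⁴)(+1.80) = 2.2 × 10⁻³ → stable
Every interval has Δρ > 0: the column is stably stratified throughout.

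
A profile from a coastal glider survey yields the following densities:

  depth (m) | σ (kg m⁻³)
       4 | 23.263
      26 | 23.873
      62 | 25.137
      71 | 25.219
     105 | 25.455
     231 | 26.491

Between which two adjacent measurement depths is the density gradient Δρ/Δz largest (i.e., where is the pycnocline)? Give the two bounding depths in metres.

26–62 m

Compute the density gradient over each adjacent pair:
  4–26 m: Δρ/Δz = 0.610/22 = 0.028 kg m⁻⁴
  26–62 m: Δρ/Δz = 1.264/36 = 0.035 kg m⁻⁴
  62–71 m: Δρ/Δz = 0.082/9 = 9.1 × 10⁻³ kg m⁻⁴
  71–105 m: Δρ/Δz = 0.236/34 = 6.9 × 10⁻³ kg m⁻⁴
  105–231 m: Δρ/Δz = 1.036/126 = 8.2 × 10⁻³ kg m⁻⁴
The largest gradient is in the 26–62 m interval — the pycnocline.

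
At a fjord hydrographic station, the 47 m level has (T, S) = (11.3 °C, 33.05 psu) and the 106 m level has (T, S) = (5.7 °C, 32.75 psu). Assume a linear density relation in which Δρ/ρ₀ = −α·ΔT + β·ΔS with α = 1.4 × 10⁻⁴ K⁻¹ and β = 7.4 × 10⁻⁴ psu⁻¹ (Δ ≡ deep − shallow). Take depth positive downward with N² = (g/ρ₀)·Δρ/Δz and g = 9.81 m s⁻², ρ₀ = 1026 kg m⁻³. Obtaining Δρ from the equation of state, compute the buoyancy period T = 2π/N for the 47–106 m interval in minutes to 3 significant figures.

ΔT = -5.6 K, ΔS = -0.30 psu (deep − shallow).
Δρ/ρ₀ = −αΔT + βΔS = 7.84 × 10⁻⁴ − 2.22 × 10⁻⁴ = 5.62 × 10⁻⁴, so Δρ ≈ 0.5766 kg m⁻³.
N² = (g/ρ₀)·Δρ/Δz = g·(Δρ/ρ₀)/Δz = 9.81 × 5.62 × 10⁻⁴ / 59 = 9.3444 × 10⁻⁵ s⁻².
N = √(9.3444 × 10⁻⁵) = 9.6666 × 10⁻³ rad s⁻¹ → T = 2π/N = 649.99 s = 10.833 min ≈ 10.8 min.

10.8 min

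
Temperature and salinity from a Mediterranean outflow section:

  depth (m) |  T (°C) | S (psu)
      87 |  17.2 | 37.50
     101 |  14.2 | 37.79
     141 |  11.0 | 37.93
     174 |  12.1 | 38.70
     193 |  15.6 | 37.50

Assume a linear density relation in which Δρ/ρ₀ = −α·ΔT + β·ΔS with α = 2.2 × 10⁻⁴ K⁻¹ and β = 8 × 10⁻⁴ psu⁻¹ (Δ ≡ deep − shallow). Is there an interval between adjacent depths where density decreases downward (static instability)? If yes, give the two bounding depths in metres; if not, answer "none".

Evaluate Δρ/ρ₀ = −αΔT + βΔS across each adjacent pair:
  87–101 m: −αΔT+βΔS = −(2.2 × 10⁻⁴)(-3.0)+(8 × 10⁻⁴)(+0.29) = 8.9 × 10⁻⁴ → stable
  101–141 m: −αΔT+βΔS = −(2.2 × 10⁻⁴)(-3.2)+(8 × 10⁻⁴)(+0.14) = 8.2 × 10⁻⁴ → stable
  141–174 m: −αΔT+βΔS = −(2.2 × 10⁻⁴)(+1.1)+(8 × 10⁻⁴)(+0.77) = 3.7 × 10⁻⁴ → stable
  174–193 m: −αΔT+βΔS = −(2.2 × 10⁻⁴)(+3.5)+(8 × 10⁻⁴)(-1.20) = -1.7 × 10⁻³ → UNSTABLE
The 174–193 m interval has Δρ < 0: lighter water underlies denser water.

174–193 m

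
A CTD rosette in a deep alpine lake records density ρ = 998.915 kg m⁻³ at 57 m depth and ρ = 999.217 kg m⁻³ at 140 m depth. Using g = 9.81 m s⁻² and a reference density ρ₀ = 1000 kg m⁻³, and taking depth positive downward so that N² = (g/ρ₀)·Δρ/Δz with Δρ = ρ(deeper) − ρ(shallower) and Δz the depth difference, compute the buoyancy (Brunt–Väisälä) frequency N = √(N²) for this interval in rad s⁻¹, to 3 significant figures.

Δρ = 999.217 − 998.915 = 0.302 kg m⁻³ over Δz = 140 − 57 = 83 m.
N² = (9.81/1000) × (0.302/83) = 3.5694 × 10⁻⁵ s⁻².
N = √(3.5694 × 10⁻⁵) = 5.9744 × 10⁻³ rad s⁻¹ ≈ 5.97 × 10⁻³ rad s⁻¹.

5.97 × 10⁻³ rad s⁻¹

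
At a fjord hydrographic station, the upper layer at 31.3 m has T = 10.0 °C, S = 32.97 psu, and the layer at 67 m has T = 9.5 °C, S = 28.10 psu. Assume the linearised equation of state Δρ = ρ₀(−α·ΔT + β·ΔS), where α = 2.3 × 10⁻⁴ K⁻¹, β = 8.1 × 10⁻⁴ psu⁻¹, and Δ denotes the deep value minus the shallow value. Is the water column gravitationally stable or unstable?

ΔT = 9.5 − 10.0 = -0.5 K and ΔS = 28.10 − 32.97 = -4.87 psu (deep − shallow).
−αΔT = 1.15 × 10⁻⁴; βΔS = -3.9447 × 10⁻³; sum Δρ/ρ₀ = -3.8297 × 10⁻³.
Δρ/ρ₀ < 0, so Δρ < 0: deeper water is lighter → statically unstable; the column would overturn.

unstable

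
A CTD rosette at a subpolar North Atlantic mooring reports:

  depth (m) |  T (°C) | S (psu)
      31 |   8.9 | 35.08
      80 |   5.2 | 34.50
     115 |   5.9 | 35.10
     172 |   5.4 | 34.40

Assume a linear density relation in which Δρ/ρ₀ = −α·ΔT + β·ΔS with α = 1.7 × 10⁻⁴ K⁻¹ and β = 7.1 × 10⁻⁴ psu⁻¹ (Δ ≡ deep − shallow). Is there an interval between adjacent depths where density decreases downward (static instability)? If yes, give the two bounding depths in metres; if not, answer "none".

Evaluate Δρ/ρ₀ = −αΔT + βΔS across each adjacent pair:
  31–80 m: −αΔT+βΔS = −(1.7 × 10⁻⁴)(-3.7)+(7.1 × 10⁻⁴)(-0.58) = 2.2 × 10⁻⁴ → stable
  80–115 m: −αΔT+βΔS = −(1.7 × 10⁻⁴)(+0.7)+(7.1 × 10⁻⁴)(+0.60) = 3.1 × 10⁻⁴ → stable
  115–172 m: −αΔT+βΔS = −(1.7 × 10⁻⁴)(-0.5)+(7.1 × 10⁻⁴)(-0.70) = -4.1 × 10⁻⁴ → UNSTABLE
The 115–172 m interval has Δρ < 0: lighter water underlies denser water.

115–172 m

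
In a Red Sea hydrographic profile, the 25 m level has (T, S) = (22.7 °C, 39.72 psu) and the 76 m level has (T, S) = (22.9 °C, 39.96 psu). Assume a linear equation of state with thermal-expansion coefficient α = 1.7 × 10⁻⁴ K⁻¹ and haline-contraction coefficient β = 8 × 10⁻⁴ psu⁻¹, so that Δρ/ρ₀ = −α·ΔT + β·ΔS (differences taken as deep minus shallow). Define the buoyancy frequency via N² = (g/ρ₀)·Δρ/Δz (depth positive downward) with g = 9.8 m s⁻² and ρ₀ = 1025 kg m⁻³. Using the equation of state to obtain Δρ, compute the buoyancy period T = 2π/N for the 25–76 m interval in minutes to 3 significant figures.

ΔT = +0.2 K, ΔS = +0.24 psu (deep − shallow).
Δρ/ρ₀ = −αΔT + βΔS = -3.40 × 10⁻⁵ + 1.92 × 10⁻⁴ = 1.58 × 10⁻⁴, so Δρ ≈ 0.1619 kg m⁻³.
N² = (g/ρ₀)·Δρ/Δz = g·(Δρ/ρ₀)/Δz = 9.8 × 1.58 × 10⁻⁴ / 51 = 3.0361 × 10⁻⁵ s⁻².
N = √(3.0361 × 10⁻⁵) = 5.5101 × 10⁻³ rad s⁻¹ → T = 2π/N = 1.1403 × 10³ s = 19.005 min ≈ 19.0 min.

19.0 min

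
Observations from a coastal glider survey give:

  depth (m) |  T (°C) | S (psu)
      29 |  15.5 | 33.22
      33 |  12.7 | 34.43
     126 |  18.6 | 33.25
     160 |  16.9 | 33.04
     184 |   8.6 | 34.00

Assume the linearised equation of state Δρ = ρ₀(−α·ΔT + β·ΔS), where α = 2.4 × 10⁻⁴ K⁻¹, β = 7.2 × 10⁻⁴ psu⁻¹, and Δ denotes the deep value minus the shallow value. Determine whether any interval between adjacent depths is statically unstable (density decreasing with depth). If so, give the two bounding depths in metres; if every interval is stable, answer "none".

Evaluate Δρ/ρ₀ = −αΔT + βΔS across each adjacent pair:
  29–33 m: −αΔT+βΔS = −(2.4 × 10⁻⁴)(-2.8)+(7.2 × 10⁻⁴)(+1.21) = 1.5 × 10⁻³ → stable
  33–126 m: −αΔT+βΔS = −(2.4 × 10⁻⁴)(+5.9)+(7.2 × 10⁻⁴)(-1.18) = -2.3 × 10⁻³ → UNSTABLE
  126–160 m: −αΔT+βΔS = −(2.4 × 10⁻⁴)(-1.7)+(7.2 × 10⁻⁴)(-0.21) = 2.6 × 10⁻⁴ → stable
  160–184 m: −αΔT+βΔS = −(2.4 × 10⁻⁴)(-8.3)+(7.2 × 10⁻⁴)(+0.96) = 2.7 × 10⁻³ → stable
The 33–126 m interval has Δρ < 0: lighter water underlies denser water.

33–126 m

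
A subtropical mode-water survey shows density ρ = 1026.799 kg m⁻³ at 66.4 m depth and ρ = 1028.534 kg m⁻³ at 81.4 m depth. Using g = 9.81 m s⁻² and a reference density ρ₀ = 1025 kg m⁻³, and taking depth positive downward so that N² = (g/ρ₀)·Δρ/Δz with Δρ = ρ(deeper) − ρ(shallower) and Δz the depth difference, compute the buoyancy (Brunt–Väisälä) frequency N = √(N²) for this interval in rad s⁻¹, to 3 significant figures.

0.0333 rad s⁻¹

Δρ = 1028.534 − 1026.799 = 1.735 kg m⁻³ over Δz = 81.4 − 66.4 = 15 m.
N² = (9.81/1025) × (1.735/15) = 1.1070 × 10⁻³ s⁻².
N = √(1.1070 × 10⁻³) = 0.033272 rad s⁻¹ ≈ 0.0333 rad s⁻¹.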